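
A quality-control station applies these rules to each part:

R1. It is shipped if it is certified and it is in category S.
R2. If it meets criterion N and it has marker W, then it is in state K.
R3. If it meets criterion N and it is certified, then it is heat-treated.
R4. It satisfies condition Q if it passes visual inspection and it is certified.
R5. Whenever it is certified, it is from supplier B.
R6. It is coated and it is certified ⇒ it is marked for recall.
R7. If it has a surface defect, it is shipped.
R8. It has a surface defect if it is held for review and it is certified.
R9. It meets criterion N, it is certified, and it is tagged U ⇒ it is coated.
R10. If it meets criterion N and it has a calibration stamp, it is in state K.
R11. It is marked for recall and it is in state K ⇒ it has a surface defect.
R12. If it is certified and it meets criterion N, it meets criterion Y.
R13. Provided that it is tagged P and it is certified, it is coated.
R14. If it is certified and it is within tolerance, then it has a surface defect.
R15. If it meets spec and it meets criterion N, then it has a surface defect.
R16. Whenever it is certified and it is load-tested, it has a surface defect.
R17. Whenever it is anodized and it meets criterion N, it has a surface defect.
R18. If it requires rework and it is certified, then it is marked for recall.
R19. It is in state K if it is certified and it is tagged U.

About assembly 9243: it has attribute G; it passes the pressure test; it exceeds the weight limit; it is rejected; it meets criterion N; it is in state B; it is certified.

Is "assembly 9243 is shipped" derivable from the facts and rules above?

Forward chaining from the given facts derives: is heat-treated, is from supplier B, meets criterion Y.
Rules concluding "it is shipped": R1 needs "it is in category S"; R7 needs "it has a surface defect" — none of these are established.

No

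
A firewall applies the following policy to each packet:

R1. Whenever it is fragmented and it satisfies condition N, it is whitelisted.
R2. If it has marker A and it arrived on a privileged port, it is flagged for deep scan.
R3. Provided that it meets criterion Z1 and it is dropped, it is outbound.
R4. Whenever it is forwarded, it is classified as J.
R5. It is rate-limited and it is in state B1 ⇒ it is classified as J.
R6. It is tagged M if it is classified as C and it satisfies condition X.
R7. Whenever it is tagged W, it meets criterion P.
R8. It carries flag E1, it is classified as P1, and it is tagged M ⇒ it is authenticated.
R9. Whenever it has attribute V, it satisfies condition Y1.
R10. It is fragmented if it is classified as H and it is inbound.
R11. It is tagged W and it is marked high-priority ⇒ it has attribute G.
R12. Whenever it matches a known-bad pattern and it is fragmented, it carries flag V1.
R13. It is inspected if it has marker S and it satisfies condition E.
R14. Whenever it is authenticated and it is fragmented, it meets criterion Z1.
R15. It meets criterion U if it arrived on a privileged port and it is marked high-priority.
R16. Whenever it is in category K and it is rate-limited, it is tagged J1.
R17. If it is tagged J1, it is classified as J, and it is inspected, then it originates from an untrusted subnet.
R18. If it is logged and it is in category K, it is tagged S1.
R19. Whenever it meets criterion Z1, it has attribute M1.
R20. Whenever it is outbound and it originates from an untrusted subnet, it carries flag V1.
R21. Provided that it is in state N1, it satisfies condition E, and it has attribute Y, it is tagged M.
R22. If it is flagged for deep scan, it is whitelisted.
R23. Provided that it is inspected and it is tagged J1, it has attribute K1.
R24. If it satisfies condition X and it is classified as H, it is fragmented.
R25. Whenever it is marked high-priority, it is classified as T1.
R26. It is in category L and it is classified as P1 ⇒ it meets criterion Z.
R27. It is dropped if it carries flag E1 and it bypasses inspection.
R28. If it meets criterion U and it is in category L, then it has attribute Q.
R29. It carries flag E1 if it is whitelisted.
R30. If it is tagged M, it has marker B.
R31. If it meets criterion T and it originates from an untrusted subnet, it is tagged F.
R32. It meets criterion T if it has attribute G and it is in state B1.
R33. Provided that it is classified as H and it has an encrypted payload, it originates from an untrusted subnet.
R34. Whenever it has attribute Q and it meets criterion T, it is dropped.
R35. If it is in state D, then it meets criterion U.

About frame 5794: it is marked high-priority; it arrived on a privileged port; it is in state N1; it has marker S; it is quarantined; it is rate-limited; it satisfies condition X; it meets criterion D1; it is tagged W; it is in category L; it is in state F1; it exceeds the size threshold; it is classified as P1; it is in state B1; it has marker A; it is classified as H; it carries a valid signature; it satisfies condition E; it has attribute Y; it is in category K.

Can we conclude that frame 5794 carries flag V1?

By R2 (it has marker A, it arrived on a privileged port): it is flagged for deep scan.
By R5 (it is rate-limited, it is in state B1): it is classified as J.
By R11 (it is tagged W, it is marked high-priority): it has attribute G.
By R13 (it has marker S, it satisfies condition E): it is inspected.
By R15 (it arrived on a privileged port, it is marked high-priority): it meets criterion U.
By R16 (it is in category K, it is rate-limited): it is tagged J1.
By R17 (it is tagged J1, it is classified as J, it is inspected): it originates from an untrusted subnet.
By R21 (it is in state N1, it satisfies condition E, it has attribute Y): it is tagged M.
By R22 (it is flagged for deep scan): it is whitelisted.
By R24 (it satisfies condition X, it is classified as H): it is fragmented.
By R28 (it meets criterion U, it is in category L): it has attribute Q.
By R29 (it is whitelisted): it carries flag E1.
By R32 (it has attribute G, it is in state B1): it meets criterion T.
By R34 (it has attribute Q, it meets criterion T): it is dropped.
By R8 (it carries flag E1, it is classified as P1, it is tagged M): it is authenticated.
By R14 (it is authenticated, it is fragmented): it meets criterion Z1.
By R3 (it meets criterion Z1, it is dropped): it is outbound.
By R20 (it is outbound, it originates from an untrusted subnet): it carries flag V1.

Yes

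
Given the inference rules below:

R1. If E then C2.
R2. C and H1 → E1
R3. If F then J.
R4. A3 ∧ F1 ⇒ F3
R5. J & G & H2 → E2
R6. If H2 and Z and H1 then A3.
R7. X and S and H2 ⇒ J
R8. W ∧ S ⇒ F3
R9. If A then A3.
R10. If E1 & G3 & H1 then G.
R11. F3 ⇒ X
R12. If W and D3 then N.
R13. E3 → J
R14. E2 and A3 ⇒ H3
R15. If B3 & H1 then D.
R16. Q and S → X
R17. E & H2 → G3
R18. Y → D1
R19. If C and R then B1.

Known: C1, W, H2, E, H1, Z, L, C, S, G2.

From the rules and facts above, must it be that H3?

E1  (by R2: C, H1)
A3  (by R6: H2, Z, H1)
F3  (by R8: W, S)
X  (by R11: F3)
G3  (by R17: E, H2)
J  (by R7: X, S, H2)
G  (by R10: E1, G3, H1)
E2  (by R5: J, G, H2)
H3  (by R14: E2, A3)

Yes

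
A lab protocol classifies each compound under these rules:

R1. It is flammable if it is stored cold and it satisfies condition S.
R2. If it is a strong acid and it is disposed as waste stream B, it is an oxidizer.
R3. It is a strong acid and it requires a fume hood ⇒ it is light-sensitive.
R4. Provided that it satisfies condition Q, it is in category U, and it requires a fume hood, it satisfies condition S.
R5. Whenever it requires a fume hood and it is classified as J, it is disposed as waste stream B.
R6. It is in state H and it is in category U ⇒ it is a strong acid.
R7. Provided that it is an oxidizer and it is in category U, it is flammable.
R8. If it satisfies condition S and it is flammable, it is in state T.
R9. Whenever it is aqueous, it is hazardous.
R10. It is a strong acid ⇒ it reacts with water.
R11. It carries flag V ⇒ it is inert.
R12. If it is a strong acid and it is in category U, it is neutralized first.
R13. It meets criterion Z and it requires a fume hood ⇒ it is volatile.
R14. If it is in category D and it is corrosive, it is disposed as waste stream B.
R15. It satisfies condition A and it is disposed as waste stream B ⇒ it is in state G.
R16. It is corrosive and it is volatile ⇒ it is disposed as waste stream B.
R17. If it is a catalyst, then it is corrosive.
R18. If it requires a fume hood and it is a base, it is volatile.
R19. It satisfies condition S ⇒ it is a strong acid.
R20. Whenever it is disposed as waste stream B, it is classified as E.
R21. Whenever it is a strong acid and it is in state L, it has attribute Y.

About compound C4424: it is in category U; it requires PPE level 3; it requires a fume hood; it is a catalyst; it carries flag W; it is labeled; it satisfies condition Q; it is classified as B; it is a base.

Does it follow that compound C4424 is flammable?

By R4 (it satisfies condition Q, it is in category U, it requires a fume hood): it satisfies condition S.
By R17 (it is a catalyst): it is corrosive.
By R18 (it requires a fume hood, it is a base): it is volatile.
By R19 (it satisfies condition S): it is a strong acid.
By R16 (it is corrosive, it is volatile): it is disposed as waste stream B.
By R2 (it is a strong acid, it is disposed as waste stream B): it is an oxidizer.
By R7 (it is an oxidizer, it is in category U): it is flammable.

Yes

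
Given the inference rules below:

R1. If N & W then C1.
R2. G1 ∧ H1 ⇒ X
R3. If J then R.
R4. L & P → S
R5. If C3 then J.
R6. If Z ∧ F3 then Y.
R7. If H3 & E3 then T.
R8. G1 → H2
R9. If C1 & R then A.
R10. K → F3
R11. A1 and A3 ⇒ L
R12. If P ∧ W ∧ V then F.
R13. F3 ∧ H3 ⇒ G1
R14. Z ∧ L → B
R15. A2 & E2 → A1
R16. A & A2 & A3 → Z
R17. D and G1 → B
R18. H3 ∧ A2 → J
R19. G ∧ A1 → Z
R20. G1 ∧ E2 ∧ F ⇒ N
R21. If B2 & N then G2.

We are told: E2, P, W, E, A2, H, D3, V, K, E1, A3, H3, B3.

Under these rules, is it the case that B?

F3  (by R10: K)
F  (by R12: P, W, V)
G1  (by R13: F3, H3)
A1  (by R15: A2, E2)
J  (by R18: H3, A2)
N  (by R20: G1, E2, F)
C1  (by R1: N, W)
R  (by R3: J)
A  (by R9: C1, R)
L  (by R11: A1, A3)
Z  (by R16: A, A2, A3)
B  (by R14: Z, L)

Yes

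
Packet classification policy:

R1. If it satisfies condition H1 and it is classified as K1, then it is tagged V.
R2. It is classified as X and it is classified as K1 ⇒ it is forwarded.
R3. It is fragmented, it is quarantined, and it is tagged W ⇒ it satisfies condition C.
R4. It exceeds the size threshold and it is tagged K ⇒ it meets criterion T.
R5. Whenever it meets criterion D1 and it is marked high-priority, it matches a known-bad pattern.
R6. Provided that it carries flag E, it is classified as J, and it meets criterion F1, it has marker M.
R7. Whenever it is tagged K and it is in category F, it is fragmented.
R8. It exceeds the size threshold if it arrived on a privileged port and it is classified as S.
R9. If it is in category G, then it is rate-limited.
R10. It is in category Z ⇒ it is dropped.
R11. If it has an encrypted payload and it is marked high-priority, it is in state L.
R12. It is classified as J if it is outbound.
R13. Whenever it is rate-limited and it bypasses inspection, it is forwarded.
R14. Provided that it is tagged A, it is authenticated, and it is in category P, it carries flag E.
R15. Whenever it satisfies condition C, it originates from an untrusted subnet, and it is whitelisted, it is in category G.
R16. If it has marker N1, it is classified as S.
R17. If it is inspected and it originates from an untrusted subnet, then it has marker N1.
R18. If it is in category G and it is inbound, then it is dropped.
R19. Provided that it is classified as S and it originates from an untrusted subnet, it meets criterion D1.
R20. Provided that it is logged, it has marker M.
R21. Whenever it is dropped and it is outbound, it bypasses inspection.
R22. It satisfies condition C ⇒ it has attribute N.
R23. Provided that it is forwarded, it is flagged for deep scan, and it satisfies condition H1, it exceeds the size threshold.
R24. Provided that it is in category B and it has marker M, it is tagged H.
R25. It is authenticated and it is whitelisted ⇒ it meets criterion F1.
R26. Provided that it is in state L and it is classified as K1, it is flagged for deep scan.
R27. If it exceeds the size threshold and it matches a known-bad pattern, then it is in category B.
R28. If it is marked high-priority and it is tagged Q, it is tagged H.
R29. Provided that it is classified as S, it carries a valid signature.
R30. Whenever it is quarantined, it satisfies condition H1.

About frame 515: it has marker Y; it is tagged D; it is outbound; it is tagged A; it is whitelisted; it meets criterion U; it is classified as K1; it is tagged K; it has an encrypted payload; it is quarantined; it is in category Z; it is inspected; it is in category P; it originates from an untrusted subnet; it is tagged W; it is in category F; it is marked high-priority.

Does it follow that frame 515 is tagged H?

Forward chaining from the given facts derives: is fragmented, is dropped, is in state L, is classified as J, has marker N1, bypasses inspection, is flagged for deep scan, satisfies condition H1, is tagged V, satisfies condition C, is in category G, is classified as S, meets criterion D1, has attribute N, carries a valid signature, matches a known-bad pattern, is rate-limited, is forwarded, exceeds the size threshold, is in category B, meets criterion T.
Rules concluding "it is tagged H": R24 needs "it has marker M"; R28 needs "it is tagged Q" — none of these are established.

No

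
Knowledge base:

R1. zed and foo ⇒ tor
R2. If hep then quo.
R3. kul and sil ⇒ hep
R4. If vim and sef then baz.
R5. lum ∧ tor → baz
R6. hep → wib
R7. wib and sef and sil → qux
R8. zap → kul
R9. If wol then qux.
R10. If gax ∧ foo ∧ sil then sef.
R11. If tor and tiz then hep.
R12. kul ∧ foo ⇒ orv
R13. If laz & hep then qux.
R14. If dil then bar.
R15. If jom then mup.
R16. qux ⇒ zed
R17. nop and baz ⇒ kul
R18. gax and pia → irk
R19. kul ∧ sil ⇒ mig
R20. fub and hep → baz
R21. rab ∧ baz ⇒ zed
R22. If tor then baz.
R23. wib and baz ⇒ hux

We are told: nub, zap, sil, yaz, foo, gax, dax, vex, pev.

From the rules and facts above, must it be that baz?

Yes

kul  (by R8: zap)
sef  (by R10: gax, foo, sil)
hep  (by R3: kul, sil)
wib  (by R6: hep)
qux  (by R7: wib, sef, sil)
zed  (by R16: qux)
tor  (by R1: zed, foo)
baz  (by R22: tor)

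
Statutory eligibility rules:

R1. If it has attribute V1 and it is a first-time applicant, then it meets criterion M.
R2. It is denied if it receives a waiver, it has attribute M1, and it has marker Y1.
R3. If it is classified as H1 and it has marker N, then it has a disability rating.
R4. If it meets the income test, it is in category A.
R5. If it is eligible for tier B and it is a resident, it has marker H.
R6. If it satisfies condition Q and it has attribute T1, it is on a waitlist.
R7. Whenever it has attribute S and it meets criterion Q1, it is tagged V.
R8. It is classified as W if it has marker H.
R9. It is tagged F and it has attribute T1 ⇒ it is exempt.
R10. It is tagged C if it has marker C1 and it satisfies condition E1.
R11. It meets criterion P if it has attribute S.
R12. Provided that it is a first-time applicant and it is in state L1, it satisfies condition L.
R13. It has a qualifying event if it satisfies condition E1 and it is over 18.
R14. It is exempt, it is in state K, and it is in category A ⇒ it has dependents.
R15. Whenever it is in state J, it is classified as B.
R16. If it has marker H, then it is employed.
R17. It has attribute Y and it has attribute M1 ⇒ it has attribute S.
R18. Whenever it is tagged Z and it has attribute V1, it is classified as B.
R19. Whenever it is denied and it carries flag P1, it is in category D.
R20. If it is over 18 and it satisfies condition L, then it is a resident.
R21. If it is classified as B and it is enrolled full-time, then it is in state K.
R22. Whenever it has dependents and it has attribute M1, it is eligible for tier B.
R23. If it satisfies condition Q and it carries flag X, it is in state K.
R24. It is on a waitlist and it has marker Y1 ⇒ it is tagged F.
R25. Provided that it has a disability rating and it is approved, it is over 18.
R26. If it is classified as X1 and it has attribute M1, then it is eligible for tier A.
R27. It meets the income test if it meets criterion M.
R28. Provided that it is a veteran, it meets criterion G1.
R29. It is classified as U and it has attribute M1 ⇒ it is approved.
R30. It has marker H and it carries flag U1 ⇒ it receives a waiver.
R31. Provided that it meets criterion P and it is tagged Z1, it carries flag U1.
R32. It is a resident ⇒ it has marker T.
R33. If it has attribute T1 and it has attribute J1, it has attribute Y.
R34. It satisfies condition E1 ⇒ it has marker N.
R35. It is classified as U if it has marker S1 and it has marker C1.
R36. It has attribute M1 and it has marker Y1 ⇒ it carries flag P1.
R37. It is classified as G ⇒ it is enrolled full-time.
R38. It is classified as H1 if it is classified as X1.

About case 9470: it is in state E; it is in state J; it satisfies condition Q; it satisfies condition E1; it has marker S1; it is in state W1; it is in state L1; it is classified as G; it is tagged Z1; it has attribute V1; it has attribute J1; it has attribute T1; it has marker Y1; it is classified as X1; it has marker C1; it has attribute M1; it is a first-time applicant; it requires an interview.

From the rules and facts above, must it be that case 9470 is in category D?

Yes

By R1 (it has attribute V1, it is a first-time applicant): it meets criterion M.
By R6 (it satisfies condition Q, it has attribute T1): it is on a waitlist.
By R12 (it is a first-time applicant, it is in state L1): it satisfies condition L.
By R15 (it is in state J): it is classified as B.
By R24 (it is on a waitlist, it has marker Y1): it is tagged F.
By R27 (it meets criterion M): it meets the income test.
By R33 (it has attribute T1, it has attribute J1): it has attribute Y.
By R34 (it satisfies condition E1): it has marker N.
By R35 (it has marker S1, it has marker C1): it is classified as U.
By R36 (it has attribute M1, it has marker Y1): it carries flag P1.
By R37 (it is classified as G): it is enrolled full-time.
By R38 (it is classified as X1): it is classified as H1.
By R3 (it is classified as H1, it has marker N): it has a disability rating.
By R4 (it meets the income test): it is in category A.
By R9 (it is tagged F, it has attribute T1): it is exempt.
By R17 (it has attribute Y, it has attribute M1): it has attribute S.
By R21 (it is classified as B, it is enrolled full-time): it is in state K.
By R29 (it is classified as U, it has attribute M1): it is approved.
By R11 (it has attribute S): it meets criterion P.
By R14 (it is exempt, it is in state K, it is in category A): it has dependents.
By R22 (it has dependents, it has attribute M1): it is eligible for tier B.
By R25 (it has a disability rating, it is approved): it is over 18.
By R31 (it meets criterion P, it is tagged Z1): it carries flag U1.
By R20 (it is over 18, it satisfies condition L): it is a resident.
By R5 (it is eligible for tier B, it is a resident): it has marker H.
By R30 (it has marker H, it carries flag U1): it receives a waiver.
By R2 (it receives a waiver, it has attribute M1, it has marker Y1): it is denied.
By R19 (it is denied, it carries flag P1): it is in category D.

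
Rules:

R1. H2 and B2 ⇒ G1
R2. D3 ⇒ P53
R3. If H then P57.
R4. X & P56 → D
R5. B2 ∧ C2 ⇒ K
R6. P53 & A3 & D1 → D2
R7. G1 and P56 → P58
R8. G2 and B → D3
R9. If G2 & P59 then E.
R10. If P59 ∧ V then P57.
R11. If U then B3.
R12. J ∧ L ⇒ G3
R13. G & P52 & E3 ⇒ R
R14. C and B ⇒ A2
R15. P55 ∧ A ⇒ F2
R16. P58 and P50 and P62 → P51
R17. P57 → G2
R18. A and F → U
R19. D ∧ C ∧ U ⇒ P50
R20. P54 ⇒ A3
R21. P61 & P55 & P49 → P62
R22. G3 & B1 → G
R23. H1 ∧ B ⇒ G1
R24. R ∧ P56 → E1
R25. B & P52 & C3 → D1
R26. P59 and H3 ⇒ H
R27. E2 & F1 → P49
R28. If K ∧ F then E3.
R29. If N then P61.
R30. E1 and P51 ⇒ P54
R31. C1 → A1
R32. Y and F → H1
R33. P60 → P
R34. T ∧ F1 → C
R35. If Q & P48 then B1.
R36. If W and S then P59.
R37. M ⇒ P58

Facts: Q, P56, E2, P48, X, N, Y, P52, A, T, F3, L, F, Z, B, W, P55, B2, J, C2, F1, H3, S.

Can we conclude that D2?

No

Forward chaining from the given facts derives: D, K, G3, F2, U, P49, E3, P61, H1, C, B1, P59, B3, A2, P50, P62, G, G1, H, P57, P58, R, P51, G2, E1, P54, D3, E, A3, P53.
The only rule concluding D2 is R6, which needs D1; that is never established.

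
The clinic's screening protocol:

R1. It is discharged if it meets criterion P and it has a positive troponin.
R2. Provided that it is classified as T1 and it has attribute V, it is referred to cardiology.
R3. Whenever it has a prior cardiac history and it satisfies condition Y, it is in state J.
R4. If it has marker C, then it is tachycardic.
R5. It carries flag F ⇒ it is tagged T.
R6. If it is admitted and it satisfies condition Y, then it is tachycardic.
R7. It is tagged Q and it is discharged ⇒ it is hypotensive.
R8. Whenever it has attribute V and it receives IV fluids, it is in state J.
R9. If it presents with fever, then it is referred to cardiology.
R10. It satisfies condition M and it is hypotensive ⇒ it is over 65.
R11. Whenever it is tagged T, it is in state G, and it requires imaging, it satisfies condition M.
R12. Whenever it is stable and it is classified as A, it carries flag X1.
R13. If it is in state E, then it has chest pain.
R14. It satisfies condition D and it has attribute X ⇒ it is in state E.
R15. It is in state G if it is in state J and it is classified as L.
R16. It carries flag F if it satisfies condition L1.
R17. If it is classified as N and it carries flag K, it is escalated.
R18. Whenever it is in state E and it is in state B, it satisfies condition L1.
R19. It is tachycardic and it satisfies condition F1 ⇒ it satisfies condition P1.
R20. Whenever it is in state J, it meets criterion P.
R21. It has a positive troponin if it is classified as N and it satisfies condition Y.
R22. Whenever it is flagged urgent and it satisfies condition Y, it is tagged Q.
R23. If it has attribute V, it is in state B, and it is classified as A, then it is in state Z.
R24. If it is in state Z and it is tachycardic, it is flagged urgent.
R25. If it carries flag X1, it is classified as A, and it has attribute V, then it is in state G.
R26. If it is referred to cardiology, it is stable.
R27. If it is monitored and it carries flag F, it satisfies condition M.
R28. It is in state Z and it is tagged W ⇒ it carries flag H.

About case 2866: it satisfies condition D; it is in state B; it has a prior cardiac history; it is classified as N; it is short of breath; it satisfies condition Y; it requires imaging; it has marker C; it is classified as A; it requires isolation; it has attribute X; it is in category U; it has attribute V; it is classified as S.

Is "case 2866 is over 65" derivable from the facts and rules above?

Forward chaining from the given facts derives: is in state J, is tachycardic, is in state E, satisfies condition L1, meets criterion P, has a positive troponin, is in state Z, is flagged urgent, is discharged, has chest pain, carries flag F, is tagged Q, is tagged T, is hypotensive.
The only rule concluding "it is over 65" is R10, which needs "it satisfies condition M"; that is never established.

No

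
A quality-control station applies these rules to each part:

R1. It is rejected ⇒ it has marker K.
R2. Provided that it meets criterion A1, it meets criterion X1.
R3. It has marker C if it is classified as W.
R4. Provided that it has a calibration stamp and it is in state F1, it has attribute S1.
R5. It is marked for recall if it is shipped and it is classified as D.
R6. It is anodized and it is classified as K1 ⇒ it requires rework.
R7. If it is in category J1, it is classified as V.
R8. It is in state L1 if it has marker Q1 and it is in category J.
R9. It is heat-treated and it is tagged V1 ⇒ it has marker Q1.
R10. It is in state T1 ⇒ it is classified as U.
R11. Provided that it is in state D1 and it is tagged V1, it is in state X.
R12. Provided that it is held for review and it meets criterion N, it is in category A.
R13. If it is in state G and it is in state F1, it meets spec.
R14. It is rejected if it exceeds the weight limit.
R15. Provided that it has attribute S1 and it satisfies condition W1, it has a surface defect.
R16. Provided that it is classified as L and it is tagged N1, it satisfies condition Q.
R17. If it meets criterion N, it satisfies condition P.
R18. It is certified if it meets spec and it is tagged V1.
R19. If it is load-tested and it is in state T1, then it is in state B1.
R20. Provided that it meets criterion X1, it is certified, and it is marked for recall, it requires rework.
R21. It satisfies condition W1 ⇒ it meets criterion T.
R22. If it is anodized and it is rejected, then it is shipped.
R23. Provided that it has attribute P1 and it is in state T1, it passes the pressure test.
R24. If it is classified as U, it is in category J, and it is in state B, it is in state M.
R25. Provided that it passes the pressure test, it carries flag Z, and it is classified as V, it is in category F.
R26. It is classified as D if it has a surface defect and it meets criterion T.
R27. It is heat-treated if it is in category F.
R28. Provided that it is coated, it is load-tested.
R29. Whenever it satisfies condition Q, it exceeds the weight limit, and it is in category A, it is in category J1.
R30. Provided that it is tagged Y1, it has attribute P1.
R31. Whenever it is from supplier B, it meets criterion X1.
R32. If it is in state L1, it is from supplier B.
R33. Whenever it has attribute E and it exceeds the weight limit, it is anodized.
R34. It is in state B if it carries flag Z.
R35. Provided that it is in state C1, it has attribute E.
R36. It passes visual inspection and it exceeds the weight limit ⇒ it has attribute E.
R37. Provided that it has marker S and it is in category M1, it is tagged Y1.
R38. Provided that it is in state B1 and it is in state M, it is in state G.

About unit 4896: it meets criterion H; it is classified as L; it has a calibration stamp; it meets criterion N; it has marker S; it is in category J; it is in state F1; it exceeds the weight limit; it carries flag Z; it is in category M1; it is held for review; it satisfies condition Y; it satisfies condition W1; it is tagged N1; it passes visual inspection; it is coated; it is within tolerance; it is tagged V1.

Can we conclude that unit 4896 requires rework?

No

Forward chaining from the given facts derives: has attribute S1, is in category A, is rejected, has a surface defect, satisfies condition Q, satisfies condition P, meets criterion T, is classified as D, is load-tested, is in category J1, is in state B, has attribute E, is tagged Y1, has marker K, is classified as V, has attribute P1, is anodized, is shipped, is marked for recall.
Rules concluding "it requires rework": R6 needs "it is classified as K1"; R20 needs "it meets criterion X1" — none of these are established.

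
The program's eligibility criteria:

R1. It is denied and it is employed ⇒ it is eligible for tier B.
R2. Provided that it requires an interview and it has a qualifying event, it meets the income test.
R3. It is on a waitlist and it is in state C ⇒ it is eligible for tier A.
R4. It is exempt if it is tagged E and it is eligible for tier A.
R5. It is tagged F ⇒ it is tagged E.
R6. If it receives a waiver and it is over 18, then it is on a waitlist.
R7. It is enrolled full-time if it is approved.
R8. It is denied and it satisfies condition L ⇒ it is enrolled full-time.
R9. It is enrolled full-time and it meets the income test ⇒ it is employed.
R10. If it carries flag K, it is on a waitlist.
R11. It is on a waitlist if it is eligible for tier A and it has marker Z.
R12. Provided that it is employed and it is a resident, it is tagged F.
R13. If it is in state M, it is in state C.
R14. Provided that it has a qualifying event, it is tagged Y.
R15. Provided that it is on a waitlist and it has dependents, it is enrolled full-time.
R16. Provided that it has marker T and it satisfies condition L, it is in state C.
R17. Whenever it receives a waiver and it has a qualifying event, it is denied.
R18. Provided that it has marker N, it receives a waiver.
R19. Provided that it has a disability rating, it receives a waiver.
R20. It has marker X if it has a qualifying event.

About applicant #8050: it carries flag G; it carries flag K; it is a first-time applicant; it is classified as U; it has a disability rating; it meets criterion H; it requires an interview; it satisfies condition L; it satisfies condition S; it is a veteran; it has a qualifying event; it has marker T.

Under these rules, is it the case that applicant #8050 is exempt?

No

Forward chaining from the given facts derives: meets the income test, is on a waitlist, is tagged Y, is in state C, receives a waiver, has marker X, is eligible for tier A, is denied, is enrolled full-time, is employed, is eligible for tier B.
The only rule concluding "it is exempt" is R4, which needs "it is tagged E"; that is never established.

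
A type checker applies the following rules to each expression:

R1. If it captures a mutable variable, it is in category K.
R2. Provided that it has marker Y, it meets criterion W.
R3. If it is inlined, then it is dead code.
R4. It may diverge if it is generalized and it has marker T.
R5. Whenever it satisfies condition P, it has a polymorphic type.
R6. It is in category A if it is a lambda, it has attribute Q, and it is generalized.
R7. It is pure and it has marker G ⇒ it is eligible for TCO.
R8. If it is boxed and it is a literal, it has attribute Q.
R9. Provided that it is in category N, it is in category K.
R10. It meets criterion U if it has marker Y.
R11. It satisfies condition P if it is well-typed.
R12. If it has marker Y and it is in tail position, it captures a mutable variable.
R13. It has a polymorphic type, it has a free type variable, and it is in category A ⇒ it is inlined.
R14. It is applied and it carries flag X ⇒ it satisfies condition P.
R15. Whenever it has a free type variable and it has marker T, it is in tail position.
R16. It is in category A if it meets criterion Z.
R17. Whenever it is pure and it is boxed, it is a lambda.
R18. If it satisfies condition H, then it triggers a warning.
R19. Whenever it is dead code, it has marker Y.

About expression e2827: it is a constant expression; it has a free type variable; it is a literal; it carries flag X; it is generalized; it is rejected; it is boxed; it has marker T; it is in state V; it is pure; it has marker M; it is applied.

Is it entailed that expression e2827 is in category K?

Yes

By R8 (it is boxed, it is a literal): it has attribute Q.
By R14 (it is applied, it carries flag X): it satisfies condition P.
By R15 (it has a free type variable, it has marker T): it is in tail position.
By R17 (it is pure, it is boxed): it is a lambda.
By R5 (it satisfies condition P): it has a polymorphic type.
By R6 (it is a lambda, it has attribute Q, it is generalized): it is in category A.
By R13 (it has a polymorphic type, it has a free type variable, it is in category A): it is inlined.
By R3 (it is inlined): it is dead code.
By R19 (it is dead code): it has marker Y.
By R12 (it has marker Y, it is in tail position): it captures a mutable variable.
By R1 (it captures a mutable variable): it is in category K.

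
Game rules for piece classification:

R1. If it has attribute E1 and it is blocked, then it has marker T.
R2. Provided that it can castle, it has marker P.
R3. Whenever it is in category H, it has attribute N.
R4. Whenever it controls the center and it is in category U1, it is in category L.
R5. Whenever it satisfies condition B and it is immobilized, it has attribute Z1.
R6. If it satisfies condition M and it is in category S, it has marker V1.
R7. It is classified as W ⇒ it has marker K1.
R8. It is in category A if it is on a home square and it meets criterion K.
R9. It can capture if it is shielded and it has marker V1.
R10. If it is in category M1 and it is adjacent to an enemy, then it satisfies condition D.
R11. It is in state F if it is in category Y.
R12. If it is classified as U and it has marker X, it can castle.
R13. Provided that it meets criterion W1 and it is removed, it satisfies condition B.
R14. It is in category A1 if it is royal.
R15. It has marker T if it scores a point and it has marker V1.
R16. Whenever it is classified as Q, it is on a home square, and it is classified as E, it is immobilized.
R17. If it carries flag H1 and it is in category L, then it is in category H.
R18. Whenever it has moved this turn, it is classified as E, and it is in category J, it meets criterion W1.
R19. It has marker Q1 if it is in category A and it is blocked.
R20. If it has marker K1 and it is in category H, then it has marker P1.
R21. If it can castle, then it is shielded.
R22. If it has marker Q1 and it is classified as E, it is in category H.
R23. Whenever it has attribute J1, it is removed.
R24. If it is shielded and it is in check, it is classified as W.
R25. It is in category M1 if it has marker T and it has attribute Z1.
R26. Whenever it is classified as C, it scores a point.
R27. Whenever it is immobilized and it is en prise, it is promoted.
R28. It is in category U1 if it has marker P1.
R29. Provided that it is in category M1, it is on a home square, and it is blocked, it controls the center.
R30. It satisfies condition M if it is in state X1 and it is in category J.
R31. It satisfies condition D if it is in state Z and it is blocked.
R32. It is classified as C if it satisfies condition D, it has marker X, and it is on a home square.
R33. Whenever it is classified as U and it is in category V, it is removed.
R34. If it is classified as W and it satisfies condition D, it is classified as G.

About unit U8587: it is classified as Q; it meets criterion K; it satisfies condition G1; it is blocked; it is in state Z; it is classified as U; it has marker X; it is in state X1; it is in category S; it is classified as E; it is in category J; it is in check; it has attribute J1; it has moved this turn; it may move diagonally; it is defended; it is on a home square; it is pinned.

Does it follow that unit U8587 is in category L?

By R8 (it is on a home square, it meets criterion K): it is in category A.
By R12 (it is classified as U, it has marker X): it can castle.
By R16 (it is classified as Q, it is on a home square, it is classified as E): it is immobilized.
By R18 (it has moved this turn, it is classified as E, it is in category J): it meets criterion W1.
By R19 (it is in category A, it is blocked): it has marker Q1.
By R21 (it can castle): it is shielded.
By R22 (it has marker Q1, it is classified as E): it is in category H.
By R23 (it has attribute J1): it is removed.
By R24 (it is shielded, it is in check): it is classified as W.
By R30 (it is in state X1, it is in category J): it satisfies condition M.
By R31 (it is in state Z, it is blocked): it satisfies condition D.
By R32 (it satisfies condition D, it has marker X, it is on a home square): it is classified as C.
By R6 (it satisfies condition M, it is in category S): it has marker V1.
By R7 (it is classified as W): it has marker K1.
By R13 (it meets criterion W1, it is removed): it satisfies condition B.
By R20 (it has marker K1, it is in category H): it has marker P1.
By R26 (it is classified as C): it scores a point.
By R28 (it has marker P1): it is in category U1.
By R5 (it satisfies condition B, it is immobilized): it has attribute Z1.
By R15 (it scores a point, it has marker V1): it has marker T.
By R25 (it has marker T, it has attribute Z1): it is in category M1.
By R29 (it is in category M1, it is on a home square, it is blocked): it controls the center.
By R4 (it controls the center, it is in category U1): it is in category L.

Yes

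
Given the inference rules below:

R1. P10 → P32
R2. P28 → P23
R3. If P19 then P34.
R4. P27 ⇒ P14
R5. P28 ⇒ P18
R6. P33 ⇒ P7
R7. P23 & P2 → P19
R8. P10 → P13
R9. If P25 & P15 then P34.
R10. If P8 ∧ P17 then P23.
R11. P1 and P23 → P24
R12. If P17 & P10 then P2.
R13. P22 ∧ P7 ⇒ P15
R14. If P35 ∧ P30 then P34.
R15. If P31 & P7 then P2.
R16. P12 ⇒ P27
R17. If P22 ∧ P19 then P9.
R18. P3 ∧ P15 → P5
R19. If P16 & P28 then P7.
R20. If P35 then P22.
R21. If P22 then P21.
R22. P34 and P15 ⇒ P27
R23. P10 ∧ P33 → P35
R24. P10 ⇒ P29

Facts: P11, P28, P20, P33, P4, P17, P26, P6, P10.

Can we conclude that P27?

P23  (by R2: P28)
P7  (by R6: P33)
P2  (by R12: P17, P10)
P35  (by R23: P10, P33)
P19  (by R7: P23, P2)
P22  (by R20: P35)
P34  (by R3: P19)
P15  (by R13: P22, P7)
P27  (by R22: P34, P15)

Yes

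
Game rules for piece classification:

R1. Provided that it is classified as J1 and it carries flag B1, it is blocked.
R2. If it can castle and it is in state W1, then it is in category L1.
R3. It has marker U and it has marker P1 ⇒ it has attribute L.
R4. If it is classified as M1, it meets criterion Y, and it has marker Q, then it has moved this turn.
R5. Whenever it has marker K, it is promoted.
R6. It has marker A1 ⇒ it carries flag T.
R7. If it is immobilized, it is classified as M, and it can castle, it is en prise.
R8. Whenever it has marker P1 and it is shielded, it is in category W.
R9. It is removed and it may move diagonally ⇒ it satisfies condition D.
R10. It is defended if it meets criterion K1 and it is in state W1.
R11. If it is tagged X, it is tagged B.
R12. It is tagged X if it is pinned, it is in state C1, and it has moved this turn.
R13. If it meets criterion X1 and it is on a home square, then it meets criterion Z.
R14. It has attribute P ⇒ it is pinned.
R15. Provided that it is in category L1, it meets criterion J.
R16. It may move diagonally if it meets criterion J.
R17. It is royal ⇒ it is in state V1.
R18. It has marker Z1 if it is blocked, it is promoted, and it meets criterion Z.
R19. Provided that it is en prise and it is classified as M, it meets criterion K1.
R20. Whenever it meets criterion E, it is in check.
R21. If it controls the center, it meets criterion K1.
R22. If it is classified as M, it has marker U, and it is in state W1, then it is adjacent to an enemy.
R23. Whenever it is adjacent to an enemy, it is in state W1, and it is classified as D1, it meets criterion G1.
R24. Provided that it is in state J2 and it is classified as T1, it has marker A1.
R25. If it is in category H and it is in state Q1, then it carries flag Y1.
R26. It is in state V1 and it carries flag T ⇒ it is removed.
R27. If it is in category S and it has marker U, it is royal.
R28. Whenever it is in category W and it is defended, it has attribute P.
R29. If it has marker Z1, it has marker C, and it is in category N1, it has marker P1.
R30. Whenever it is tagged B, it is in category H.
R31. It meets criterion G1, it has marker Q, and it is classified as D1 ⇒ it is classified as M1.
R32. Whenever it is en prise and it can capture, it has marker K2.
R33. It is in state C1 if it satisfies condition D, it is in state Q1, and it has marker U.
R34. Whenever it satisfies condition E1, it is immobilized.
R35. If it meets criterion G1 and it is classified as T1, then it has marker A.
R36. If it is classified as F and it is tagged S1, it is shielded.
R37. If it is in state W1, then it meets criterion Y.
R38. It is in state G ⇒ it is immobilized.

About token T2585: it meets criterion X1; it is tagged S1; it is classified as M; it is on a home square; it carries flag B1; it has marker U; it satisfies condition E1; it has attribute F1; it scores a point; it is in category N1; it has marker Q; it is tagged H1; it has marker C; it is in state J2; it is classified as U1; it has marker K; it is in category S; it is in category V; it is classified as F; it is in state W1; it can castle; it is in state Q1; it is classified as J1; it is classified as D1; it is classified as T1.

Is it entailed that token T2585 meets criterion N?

Forward chaining from the given facts derives: is blocked, is in category L1, is promoted, meets criterion Z, meets criterion J, may move diagonally, has marker Z1, is adjacent to an enemy, meets criterion G1, has marker A1, is royal, has marker P1, is classified as M1, is immobilized, has marker A, is shielded, meets criterion Y, has attribute L, has moved this turn, carries flag T, is en prise, is in category W, is in state V1, meets criterion K1, is removed, satisfies condition D, is defended, has attribute P, is in state C1, is pinned, is tagged X, is tagged B, is in category H, carries flag Y1.
No rule has "it meets criterion N" as its conclusion, and it is not among the given facts.

No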